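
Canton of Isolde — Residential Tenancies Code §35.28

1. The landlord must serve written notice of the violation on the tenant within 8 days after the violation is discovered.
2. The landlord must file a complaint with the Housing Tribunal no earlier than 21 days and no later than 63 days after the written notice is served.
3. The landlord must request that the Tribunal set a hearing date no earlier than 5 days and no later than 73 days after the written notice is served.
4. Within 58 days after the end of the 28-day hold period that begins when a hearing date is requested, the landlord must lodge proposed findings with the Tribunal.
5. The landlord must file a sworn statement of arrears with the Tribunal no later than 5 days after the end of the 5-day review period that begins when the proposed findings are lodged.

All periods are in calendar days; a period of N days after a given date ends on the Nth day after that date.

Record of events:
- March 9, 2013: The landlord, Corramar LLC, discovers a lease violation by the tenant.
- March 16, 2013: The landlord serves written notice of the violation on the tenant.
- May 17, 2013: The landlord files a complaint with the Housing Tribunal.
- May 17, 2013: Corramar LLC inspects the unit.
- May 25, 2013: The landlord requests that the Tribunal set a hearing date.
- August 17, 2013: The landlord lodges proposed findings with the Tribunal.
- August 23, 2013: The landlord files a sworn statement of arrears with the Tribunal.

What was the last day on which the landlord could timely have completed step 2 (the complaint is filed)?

May 18, 2013

Step 2 runs from March 16, 2013, when the written notice is served. The window is 21–63 days after March 16, 2013; it closes on May 18, 2013.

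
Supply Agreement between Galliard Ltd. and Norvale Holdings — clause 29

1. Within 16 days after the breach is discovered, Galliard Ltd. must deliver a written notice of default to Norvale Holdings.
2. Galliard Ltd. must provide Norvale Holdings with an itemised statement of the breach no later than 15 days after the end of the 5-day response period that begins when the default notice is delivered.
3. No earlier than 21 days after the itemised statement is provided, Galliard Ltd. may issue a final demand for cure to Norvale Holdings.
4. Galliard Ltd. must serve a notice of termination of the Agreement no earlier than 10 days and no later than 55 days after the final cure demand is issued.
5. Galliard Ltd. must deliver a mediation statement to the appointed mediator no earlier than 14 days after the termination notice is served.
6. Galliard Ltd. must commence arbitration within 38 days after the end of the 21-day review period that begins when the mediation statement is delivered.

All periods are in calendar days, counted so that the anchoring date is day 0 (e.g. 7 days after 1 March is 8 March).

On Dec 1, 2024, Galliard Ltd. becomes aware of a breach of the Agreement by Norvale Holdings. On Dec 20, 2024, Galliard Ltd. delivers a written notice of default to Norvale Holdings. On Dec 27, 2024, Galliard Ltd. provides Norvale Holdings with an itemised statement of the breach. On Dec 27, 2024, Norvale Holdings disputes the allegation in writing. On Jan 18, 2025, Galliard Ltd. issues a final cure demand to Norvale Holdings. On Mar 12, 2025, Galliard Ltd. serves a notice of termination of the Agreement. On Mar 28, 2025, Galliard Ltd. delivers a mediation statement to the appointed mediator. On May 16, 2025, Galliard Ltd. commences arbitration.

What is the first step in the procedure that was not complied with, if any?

Step 1

Step 1 — counting 16 days from Dec 1, 2024 (when the breach is discovered) gives a deadline of Dec 17, 2024; Dec 20, 2024 misses that deadline by 3 days.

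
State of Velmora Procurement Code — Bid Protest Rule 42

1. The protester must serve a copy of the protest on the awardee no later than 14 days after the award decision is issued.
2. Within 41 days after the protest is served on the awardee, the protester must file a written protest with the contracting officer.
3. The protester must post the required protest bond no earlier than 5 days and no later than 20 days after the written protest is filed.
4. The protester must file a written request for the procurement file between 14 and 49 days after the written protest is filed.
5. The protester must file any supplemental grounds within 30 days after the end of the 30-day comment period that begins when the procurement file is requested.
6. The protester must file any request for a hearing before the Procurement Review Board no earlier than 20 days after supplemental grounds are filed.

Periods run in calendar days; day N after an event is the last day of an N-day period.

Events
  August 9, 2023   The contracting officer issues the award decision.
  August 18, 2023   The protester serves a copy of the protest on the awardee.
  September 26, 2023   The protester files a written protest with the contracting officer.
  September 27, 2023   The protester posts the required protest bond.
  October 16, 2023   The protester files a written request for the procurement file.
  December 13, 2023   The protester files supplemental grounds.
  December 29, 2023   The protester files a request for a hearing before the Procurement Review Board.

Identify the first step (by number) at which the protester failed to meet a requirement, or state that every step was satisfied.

Step 1: 14 days after August 9, 2023 (when the award decision is issued) is August 23, 2023; August 18, 2023 is within that limit.
Step 2: 41 days after August 18, 2023 (when the protest is served on the awardee) is September 28, 2023; completed September 26, 2023, before the deadline.
Step 3: the window is 5–20 days after September 26, 2023 (when the written protest is filed), so October 1, 2023 through October 16, 2023; done September 27, 2023 — 4 days before the window opened.
The procedure was therefore not followed at step 3.

Step 3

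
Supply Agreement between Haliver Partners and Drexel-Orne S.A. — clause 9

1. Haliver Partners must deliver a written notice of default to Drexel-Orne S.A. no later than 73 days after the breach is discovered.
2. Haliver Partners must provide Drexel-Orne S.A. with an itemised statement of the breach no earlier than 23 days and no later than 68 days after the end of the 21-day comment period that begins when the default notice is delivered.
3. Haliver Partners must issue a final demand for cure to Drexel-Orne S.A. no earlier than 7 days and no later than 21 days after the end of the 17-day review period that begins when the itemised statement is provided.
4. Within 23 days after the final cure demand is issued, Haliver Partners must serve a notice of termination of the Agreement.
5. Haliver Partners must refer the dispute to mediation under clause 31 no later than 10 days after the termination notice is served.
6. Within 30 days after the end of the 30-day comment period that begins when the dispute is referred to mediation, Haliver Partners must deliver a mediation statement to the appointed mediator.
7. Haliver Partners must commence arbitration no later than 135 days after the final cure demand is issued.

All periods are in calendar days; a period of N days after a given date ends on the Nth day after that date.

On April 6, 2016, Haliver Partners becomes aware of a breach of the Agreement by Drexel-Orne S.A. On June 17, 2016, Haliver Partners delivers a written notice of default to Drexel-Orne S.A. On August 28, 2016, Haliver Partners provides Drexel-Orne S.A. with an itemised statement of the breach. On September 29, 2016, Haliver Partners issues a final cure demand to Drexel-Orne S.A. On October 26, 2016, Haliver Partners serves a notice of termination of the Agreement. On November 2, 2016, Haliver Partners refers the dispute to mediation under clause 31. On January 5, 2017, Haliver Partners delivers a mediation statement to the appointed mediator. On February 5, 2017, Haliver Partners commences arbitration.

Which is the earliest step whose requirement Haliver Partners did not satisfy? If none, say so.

Step 4

Step 1: 73 days after April 6, 2016 (when the breach is discovered) is June 18, 2016; June 17, 2016 is within that limit.
Step 2: the window is 23–68 days after July 8, 2016 (end of the 21-day comment period, which began when the default notice is delivered on June 17, 2016), so July 31, 2016 through September 14, 2016; done August 28, 2016, which is between those dates.
Step 3: the window is 7–21 days after September 14, 2016 (end of the 17-day review period, which began when the itemised statement is provided on August 28, 2016), so September 21, 2016 through October 5, 2016; done September 29, 2016, which is between those dates.
Step 4: 23 days after September 29, 2016 (when the final cure demand is issued) is October 22, 2016; done October 26, 2016 — 4 days late.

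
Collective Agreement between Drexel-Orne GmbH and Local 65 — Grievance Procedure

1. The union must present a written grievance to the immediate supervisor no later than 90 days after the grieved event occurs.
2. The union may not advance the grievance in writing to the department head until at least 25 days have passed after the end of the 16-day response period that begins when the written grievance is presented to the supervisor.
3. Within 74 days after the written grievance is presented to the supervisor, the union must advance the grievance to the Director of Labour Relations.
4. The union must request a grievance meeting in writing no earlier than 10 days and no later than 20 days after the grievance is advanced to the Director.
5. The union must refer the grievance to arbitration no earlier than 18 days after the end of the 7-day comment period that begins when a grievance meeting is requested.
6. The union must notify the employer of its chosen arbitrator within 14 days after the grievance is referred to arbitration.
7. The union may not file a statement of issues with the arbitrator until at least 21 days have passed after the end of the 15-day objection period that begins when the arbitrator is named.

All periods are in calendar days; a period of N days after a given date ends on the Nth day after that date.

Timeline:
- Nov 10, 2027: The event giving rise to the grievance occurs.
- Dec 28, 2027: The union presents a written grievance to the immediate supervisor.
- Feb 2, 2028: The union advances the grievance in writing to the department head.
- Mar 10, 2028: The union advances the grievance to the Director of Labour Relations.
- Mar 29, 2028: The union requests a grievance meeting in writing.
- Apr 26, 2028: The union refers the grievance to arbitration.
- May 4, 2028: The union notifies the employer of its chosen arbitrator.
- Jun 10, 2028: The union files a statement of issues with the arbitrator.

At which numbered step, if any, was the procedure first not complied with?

(1) due by Nov 10, 2027 + 90 days = Feb 8, 2028; Dec 28, 2027 is within that limit.
(2) permitted from Jan 13, 2028 + 25 days = Feb 7, 2028 onward; done Feb 2, 2028 — 5 days too early.

Step 2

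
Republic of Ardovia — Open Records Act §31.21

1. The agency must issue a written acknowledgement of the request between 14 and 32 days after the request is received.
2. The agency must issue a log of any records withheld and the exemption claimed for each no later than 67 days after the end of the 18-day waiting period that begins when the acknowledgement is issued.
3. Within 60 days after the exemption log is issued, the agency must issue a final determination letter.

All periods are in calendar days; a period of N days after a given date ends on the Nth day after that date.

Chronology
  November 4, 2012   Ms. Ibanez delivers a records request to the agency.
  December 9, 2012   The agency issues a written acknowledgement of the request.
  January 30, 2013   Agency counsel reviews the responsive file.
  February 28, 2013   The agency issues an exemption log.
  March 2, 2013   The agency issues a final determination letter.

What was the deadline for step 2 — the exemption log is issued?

March 4, 2013

The acknowledgement is issued on December 9, 2012; the 18-day waiting period therefore ends December 27, 2012, and step 2 runs from that date. 67 days after December 27, 2012 is March 4, 2013.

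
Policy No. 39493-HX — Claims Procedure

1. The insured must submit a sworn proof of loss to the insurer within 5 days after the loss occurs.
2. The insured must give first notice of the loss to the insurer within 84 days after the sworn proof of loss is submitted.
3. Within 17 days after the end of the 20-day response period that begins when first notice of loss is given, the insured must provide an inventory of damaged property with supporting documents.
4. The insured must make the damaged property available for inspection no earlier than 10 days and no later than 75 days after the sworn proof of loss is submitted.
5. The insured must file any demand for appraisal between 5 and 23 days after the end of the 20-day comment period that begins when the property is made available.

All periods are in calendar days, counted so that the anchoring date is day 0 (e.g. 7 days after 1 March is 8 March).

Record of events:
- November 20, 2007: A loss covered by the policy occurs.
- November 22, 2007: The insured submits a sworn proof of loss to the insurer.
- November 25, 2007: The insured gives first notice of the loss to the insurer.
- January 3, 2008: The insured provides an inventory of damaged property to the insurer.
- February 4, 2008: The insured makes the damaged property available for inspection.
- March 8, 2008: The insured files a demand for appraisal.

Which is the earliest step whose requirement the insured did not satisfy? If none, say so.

Step 1: 5 days after November 20, 2007 (when the loss occurs) is November 25, 2007; November 22, 2007 is within that limit.
Step 2: 84 days after November 22, 2007 (when the sworn proof of loss is submitted) is February 14, 2008; completed November 25, 2007, before the deadline.
Step 3: 17 days after December 15, 2007 (end of the 20-day response period, which began when first notice of loss is given on November 25, 2007) is January 1, 2008; January 3, 2008 misses that deadline by 2 days.

Step 3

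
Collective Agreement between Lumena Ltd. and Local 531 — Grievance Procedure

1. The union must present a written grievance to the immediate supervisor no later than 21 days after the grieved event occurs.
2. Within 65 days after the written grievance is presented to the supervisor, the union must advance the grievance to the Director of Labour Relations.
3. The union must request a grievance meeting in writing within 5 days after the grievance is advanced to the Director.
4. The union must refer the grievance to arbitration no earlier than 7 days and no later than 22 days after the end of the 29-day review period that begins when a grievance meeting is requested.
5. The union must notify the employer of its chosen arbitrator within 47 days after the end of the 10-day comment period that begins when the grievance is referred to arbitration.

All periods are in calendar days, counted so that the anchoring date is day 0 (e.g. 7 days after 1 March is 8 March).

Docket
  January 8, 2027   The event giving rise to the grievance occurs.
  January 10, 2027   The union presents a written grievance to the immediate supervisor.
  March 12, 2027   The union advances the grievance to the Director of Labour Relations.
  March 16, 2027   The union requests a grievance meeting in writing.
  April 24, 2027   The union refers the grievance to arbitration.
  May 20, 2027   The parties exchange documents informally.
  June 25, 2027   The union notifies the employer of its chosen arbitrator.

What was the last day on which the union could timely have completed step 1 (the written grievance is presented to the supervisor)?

January 29, 2027

Step 1 runs from January 8, 2027, when the grieved event occurs. 21 days after January 8, 2027 is January 29, 2027.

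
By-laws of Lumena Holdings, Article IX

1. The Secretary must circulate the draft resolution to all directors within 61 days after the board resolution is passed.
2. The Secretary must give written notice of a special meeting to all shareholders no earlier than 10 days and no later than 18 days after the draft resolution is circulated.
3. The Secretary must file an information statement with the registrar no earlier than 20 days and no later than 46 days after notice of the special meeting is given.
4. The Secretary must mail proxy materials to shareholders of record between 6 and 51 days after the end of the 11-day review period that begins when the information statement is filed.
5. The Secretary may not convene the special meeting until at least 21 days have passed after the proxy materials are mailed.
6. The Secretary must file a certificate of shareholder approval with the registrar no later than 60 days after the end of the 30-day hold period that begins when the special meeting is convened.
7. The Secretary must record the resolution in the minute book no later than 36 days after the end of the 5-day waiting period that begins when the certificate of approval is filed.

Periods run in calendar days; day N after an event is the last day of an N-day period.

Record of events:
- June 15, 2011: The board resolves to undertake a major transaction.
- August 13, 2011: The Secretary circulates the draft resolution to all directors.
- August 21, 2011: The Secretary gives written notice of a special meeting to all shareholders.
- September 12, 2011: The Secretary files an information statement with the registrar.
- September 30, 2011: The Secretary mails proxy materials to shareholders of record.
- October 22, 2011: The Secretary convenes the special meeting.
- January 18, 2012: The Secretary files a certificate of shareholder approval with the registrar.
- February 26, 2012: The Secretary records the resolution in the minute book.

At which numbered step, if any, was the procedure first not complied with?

Step 2

Step 1: 61 days after June 15, 2011 (when the board resolution is passed) is August 15, 2011; completed August 13, 2011, before the deadline.
Step 2: the window is 10–18 days after August 13, 2011 (when the draft resolution is circulated), so August 23, 2011 through August 31, 2011; done August 21, 2011 — 2 days before the window opened.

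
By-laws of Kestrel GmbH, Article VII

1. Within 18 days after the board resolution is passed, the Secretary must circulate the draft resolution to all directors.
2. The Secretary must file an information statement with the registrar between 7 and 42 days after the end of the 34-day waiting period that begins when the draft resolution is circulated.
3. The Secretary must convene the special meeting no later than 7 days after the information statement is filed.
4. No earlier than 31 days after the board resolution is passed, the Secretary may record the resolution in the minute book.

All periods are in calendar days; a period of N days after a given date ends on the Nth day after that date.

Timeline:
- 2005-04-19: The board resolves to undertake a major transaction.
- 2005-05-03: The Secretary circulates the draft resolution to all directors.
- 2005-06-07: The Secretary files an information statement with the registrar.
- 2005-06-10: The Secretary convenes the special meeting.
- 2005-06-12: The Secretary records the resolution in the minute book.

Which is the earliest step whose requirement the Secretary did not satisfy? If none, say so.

Step 2

(1) due by 2005-04-19 + 18 days = 2005-05-07; 2005-05-03 is within that limit.
(2) the permitted window runs from 2005-06-06 + 7 = 2005-06-13 to 2005-06-06 + 42 = 2005-07-18; 2005-06-07 is 6 days too early.
The analysis stops there.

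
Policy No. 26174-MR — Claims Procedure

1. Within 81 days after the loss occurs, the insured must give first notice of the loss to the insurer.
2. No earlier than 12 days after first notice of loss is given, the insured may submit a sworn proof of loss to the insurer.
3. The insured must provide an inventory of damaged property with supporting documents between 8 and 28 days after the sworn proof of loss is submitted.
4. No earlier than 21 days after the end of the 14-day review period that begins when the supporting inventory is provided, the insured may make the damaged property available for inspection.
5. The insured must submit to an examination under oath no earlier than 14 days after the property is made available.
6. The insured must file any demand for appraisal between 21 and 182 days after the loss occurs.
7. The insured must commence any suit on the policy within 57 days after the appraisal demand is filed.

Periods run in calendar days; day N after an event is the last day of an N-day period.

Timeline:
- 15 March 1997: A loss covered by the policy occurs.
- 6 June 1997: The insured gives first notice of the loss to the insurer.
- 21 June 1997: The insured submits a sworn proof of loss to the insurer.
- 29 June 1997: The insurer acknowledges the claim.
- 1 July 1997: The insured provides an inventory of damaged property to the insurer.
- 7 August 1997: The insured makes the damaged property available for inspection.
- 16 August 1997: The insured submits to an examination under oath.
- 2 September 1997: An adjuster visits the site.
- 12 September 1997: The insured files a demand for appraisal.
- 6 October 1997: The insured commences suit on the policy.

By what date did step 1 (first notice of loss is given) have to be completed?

4 June 1997

Step 1 runs from 15 March 1997, when the loss occurs. 81 days after 15 March 1997 is 4 June 1997.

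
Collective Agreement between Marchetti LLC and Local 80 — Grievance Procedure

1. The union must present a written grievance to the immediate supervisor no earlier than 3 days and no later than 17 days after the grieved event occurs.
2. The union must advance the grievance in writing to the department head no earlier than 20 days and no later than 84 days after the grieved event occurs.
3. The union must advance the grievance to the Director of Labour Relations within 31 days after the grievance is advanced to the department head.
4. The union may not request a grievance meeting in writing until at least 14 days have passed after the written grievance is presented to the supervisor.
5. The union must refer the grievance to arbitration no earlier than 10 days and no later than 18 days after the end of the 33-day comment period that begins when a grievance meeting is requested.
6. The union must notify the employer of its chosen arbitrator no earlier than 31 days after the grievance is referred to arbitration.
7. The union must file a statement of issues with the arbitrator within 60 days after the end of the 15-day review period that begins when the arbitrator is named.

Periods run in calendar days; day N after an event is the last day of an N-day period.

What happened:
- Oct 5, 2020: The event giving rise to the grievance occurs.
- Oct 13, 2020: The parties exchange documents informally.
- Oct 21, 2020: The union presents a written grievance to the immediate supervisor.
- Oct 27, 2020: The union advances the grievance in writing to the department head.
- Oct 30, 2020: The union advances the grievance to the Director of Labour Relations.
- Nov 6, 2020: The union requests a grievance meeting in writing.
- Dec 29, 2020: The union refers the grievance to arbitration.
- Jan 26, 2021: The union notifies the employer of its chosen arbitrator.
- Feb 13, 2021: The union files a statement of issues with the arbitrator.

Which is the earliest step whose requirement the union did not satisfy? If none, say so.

Step 1: the window is 3–17 days after Oct 5, 2020 (when the grieved event occurs), so Oct 8, 2020 through Oct 22, 2020; done Oct 21, 2020, which is between those dates.
Step 2: the window is 20–84 days after Oct 5, 2020 (when the grieved event occurs), so Oct 25, 2020 through Dec 28, 2020; done Oct 27, 2020 — within the window.
Step 3: 31 days after Oct 27, 2020 (when the grievance is advanced to the department head) is Nov 27, 2020; Oct 30, 2020 is within that limit.
Step 4: the earliest permitted date is 14 days after Oct 21, 2020 (when the written grievance is presented to the supervisor), i.e. Nov 4, 2020; done Nov 6, 2020, after the minimum wait.
Step 5: the window is 10–18 days after Dec 9, 2020 (end of the 33-day comment period, which began when a grievance meeting is requested on Nov 6, 2020), so Dec 19, 2020 through Dec 27, 2020; done Dec 29, 2020 — 2 days after the window closed.

Step 5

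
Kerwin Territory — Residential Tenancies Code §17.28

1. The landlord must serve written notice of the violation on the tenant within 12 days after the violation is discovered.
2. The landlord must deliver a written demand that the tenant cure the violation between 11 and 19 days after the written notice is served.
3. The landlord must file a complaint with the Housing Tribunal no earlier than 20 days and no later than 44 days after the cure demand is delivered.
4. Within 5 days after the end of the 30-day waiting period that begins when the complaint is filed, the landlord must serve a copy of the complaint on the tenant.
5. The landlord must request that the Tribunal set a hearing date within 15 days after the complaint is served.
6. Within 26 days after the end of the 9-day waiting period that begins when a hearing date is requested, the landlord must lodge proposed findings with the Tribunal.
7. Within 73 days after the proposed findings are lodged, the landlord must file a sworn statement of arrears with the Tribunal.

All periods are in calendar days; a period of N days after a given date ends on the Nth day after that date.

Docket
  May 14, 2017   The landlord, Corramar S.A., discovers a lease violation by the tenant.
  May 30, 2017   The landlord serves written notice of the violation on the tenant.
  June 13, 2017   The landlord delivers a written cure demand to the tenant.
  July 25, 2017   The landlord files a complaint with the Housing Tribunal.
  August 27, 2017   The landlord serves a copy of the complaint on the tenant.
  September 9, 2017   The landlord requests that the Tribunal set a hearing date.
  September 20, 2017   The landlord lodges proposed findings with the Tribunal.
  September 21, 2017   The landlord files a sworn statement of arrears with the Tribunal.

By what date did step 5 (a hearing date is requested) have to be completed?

Step 5 runs from August 27, 2017, when the complaint is served. 15 days after August 27, 2017 is September 11, 2017.

September 11, 2017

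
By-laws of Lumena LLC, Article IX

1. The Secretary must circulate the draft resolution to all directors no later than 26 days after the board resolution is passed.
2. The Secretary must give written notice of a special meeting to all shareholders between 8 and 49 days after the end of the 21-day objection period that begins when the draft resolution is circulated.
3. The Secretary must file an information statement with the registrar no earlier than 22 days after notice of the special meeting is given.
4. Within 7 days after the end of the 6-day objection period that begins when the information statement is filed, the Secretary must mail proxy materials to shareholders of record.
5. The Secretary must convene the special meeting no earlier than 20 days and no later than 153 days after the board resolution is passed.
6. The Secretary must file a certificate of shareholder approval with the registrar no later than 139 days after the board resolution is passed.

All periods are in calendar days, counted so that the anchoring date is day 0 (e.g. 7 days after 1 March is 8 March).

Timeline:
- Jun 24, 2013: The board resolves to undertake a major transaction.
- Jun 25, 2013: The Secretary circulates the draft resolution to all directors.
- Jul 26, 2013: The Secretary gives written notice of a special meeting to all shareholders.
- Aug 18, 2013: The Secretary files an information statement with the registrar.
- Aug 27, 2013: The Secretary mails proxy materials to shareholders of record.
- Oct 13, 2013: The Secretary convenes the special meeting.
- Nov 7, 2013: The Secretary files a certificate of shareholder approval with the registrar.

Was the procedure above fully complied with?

Step 1: 26 days after Jun 24, 2013 (when the board resolution is passed) is Jul 20, 2013; done Jun 25, 2013 — timely.
Step 2: the window is 8–49 days after Jul 16, 2013 (end of the 21-day objection period, which began when the draft resolution is circulated on Jun 25, 2013), so Jul 24, 2013 through Sep 3, 2013; done Jul 26, 2013 — within the window.
Step 3: the earliest permitted date is 22 days after Jul 26, 2013 (when notice of the special meeting is given), i.e. Aug 17, 2013; done Aug 18, 2013 — permitted.
Step 4: 7 days after Aug 24, 2013 (end of the 6-day objection period, which began when the information statement is filed on Aug 18, 2013) is Aug 31, 2013; completed Aug 27, 2013, before the deadline.
Step 5: the window is 20–153 days after Jun 24, 2013 (when the board resolution is passed), so Jul 14, 2013 through Nov 24, 2013; done Oct 13, 2013, which is between those dates.
Step 6: 139 days after Jun 24, 2013 (when the board resolution is passed) is Nov 10, 2013; completed Nov 7, 2013, before the deadline.

Yes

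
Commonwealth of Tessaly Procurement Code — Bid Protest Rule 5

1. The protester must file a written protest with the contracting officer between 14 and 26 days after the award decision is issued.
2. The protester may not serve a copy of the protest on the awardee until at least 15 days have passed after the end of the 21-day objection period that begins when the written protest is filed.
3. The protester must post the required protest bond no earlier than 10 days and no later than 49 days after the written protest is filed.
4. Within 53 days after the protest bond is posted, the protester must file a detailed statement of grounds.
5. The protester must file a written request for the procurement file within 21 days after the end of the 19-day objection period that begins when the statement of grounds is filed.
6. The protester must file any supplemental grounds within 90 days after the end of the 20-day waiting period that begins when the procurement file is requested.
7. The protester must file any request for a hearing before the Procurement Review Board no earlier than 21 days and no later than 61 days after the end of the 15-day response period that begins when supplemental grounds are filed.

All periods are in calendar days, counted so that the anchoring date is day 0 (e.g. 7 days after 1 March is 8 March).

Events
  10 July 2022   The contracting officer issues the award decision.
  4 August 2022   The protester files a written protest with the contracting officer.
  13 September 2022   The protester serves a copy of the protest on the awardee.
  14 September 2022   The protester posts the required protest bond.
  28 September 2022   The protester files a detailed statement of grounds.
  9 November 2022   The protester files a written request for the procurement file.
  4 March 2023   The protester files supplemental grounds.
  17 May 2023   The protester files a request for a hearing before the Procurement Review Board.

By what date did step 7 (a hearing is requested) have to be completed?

19 May 2023

Supplemental grounds are filed on 4 March 2023; the 15-day response period therefore ends 19 March 2023, and step 7 runs from that date. The window is 21–61 days after 19 March 2023; it closes on 19 May 2023.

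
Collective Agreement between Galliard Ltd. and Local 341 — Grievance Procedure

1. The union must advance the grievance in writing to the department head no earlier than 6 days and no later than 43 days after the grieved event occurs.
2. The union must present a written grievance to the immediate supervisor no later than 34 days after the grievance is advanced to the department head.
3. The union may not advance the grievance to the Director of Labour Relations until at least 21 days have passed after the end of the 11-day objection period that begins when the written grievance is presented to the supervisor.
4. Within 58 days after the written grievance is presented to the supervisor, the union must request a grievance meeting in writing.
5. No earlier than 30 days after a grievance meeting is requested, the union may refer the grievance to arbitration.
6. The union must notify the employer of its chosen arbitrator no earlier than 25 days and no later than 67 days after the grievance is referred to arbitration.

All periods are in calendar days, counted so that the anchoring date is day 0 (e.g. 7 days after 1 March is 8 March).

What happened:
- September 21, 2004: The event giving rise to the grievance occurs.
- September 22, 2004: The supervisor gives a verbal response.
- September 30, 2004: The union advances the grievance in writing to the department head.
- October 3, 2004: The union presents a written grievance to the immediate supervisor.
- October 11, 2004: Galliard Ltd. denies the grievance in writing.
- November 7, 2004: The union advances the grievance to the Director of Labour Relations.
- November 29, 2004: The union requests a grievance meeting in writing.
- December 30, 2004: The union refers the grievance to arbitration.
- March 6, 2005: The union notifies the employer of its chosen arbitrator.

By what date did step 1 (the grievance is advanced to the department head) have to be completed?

Step 1 runs from September 21, 2004, when the grieved event occurs. The window is 6–43 days after September 21, 2004; it closes on November 3, 2004.

November 3, 2004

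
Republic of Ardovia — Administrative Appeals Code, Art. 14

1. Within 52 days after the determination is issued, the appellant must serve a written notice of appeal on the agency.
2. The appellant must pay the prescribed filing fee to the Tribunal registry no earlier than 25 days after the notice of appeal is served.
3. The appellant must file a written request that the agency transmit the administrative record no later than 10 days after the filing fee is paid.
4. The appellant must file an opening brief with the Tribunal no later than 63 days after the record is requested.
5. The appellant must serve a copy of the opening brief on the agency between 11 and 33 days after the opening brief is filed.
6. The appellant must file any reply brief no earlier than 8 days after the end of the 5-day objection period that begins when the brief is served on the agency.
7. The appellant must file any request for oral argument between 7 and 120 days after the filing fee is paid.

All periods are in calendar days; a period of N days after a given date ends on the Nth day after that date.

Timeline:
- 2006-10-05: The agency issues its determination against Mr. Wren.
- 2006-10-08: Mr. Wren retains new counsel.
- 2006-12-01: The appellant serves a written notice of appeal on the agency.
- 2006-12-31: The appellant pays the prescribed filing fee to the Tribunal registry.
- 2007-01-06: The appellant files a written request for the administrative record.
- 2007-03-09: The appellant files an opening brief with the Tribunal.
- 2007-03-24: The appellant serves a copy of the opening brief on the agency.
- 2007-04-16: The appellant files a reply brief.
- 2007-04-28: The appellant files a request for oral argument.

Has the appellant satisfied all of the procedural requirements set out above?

(1) due by 2006-10-05 + 52 days = 2006-11-26; done 2006-12-01 — 5 days late.

No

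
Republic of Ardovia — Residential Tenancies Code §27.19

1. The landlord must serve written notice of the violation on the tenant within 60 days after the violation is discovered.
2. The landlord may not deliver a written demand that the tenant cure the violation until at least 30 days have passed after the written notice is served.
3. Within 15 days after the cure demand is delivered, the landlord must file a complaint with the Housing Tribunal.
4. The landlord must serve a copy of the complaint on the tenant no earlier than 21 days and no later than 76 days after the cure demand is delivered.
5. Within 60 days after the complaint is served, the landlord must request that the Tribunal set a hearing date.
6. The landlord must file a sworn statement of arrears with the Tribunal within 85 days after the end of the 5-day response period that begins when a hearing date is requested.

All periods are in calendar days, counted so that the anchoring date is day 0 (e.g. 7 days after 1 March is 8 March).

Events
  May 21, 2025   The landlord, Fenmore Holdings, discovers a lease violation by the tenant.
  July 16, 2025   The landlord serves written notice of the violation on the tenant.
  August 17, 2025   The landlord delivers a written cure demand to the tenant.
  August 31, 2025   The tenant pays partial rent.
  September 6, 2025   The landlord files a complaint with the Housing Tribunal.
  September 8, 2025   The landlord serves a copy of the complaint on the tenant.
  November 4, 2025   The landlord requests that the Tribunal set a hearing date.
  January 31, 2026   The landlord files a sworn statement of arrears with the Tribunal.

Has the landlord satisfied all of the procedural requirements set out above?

No

Step 1: 60 days after May 21, 2025 (when the violation is discovered) is July 20, 2025; done July 16, 2025 — timely.
Step 2: the earliest permitted date is 30 days after July 16, 2025 (when the written notice is served), i.e. August 15, 2025; August 17, 2025 is on or after that date.
Step 3: 15 days after August 17, 2025 (when the cure demand is delivered) is September 1, 2025; September 6, 2025 misses that deadline by 5 days.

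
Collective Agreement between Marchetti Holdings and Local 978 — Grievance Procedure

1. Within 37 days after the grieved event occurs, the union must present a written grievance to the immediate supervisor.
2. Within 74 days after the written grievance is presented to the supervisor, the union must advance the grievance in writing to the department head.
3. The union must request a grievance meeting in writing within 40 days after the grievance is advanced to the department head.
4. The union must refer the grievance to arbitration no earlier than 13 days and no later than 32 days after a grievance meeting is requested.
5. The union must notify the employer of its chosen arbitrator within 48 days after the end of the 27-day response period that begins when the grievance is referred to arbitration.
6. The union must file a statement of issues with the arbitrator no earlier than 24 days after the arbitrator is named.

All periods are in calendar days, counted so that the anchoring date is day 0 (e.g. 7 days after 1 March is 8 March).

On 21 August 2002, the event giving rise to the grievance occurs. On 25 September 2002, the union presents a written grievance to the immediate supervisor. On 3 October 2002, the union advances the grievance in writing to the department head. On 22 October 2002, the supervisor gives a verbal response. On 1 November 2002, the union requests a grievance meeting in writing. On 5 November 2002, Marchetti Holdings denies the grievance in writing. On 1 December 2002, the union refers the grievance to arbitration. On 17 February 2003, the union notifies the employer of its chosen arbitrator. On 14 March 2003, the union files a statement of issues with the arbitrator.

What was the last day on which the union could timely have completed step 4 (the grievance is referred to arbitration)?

3 December 2002

Step 4 runs from 1 November 2002, when a grievance meeting is requested. The window is 13–32 days after 1 November 2002; it closes on 3 December 2002.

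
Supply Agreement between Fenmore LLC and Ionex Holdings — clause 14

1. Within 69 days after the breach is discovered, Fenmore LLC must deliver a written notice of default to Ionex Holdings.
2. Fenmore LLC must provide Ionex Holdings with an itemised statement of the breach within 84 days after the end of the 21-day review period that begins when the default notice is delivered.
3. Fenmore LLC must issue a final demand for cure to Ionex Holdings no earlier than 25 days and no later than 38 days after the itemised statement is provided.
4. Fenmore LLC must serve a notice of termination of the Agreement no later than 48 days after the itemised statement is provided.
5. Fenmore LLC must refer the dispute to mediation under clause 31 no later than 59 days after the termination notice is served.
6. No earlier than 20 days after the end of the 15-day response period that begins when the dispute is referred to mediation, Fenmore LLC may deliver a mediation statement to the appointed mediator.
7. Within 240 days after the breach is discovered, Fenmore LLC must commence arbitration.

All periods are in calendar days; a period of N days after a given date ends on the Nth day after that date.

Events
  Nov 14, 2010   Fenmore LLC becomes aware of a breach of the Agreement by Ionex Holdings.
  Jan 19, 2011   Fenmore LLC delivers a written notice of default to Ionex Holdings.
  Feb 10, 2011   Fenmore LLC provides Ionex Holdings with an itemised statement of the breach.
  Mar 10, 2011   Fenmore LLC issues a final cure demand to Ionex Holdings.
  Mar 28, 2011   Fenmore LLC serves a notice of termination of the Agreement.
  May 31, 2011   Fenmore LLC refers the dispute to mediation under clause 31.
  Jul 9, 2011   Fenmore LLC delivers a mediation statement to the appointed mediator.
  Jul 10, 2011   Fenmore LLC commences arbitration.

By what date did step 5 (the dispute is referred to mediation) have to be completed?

Step 5 runs from Mar 28, 2011, when the termination notice is served. 59 days after Mar 28, 2011 is May 26, 2011.

May 26, 2011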